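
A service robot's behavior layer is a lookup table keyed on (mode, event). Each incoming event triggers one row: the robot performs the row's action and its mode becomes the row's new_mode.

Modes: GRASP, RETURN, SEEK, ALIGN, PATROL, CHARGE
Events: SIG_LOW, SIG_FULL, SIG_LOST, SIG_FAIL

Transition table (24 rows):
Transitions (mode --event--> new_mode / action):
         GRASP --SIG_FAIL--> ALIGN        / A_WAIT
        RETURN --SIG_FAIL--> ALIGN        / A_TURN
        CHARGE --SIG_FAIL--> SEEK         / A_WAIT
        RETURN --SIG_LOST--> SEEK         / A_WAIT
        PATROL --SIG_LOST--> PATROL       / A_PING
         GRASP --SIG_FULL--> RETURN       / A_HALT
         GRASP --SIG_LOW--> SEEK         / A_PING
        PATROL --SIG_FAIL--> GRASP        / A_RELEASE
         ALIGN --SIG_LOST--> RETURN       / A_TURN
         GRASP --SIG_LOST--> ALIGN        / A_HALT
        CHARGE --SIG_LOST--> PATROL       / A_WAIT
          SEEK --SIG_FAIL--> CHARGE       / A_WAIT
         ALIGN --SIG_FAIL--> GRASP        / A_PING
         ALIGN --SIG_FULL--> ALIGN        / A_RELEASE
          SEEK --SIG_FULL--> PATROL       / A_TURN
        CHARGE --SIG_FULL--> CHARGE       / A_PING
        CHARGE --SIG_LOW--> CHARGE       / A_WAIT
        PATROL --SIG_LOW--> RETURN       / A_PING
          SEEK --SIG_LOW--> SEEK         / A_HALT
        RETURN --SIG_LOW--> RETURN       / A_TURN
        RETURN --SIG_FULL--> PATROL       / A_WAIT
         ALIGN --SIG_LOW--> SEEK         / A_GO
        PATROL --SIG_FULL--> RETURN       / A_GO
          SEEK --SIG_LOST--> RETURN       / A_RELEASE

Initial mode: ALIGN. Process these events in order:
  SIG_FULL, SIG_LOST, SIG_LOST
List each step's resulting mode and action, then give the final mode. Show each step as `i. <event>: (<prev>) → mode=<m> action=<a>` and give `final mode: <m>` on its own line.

1. SIG_FULL: (ALIGN) → mode=ALIGN action=A_RELEASE
2. SIG_LOST: (ALIGN) → mode=RETURN action=A_TURN
3. SIG_LOST: (RETURN) → mode=SEEK action=A_WAIT

final mode: SEEK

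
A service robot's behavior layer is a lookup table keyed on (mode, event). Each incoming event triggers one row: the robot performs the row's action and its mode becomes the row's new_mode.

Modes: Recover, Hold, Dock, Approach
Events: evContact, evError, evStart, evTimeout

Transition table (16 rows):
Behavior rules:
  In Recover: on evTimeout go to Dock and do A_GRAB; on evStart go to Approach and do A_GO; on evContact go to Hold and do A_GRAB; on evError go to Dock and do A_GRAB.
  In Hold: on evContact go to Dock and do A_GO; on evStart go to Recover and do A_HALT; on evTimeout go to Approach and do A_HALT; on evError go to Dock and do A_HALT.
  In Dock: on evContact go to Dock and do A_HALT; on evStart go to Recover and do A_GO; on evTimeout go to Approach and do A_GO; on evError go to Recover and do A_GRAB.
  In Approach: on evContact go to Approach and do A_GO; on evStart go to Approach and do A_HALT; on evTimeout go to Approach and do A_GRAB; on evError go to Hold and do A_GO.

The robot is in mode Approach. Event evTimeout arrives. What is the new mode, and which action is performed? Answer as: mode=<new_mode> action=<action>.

mode=Approach action=A_GRAB

current mode = Approach; filter table to that mode:
  (Approach, evContact) → (Approach, A_GO)
  (Approach, evStart) → (Approach, A_HALT)
  (Approach, evTimeout) → (Approach, A_GRAB)  ← event matches
  (Approach, evError) → (Hold, A_GO)
event = evTimeout selects (Approach, A_GRAB)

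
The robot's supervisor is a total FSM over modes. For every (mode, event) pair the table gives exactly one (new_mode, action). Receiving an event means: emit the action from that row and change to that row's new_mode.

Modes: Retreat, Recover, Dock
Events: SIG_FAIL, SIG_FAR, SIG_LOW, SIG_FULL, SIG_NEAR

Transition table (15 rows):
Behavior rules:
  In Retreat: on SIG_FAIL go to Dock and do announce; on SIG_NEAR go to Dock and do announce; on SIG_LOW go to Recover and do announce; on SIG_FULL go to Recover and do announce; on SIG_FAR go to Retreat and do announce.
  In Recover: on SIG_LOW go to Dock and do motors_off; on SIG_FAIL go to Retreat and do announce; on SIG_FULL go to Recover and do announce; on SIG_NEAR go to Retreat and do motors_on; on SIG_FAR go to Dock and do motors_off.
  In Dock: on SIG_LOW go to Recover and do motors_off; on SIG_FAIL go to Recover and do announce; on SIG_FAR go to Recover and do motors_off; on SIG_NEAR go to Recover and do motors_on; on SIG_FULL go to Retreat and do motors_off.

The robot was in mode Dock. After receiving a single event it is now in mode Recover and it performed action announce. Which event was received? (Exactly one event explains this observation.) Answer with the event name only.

SIG_FAIL

try SIG_FAIL: (Dock, SIG_FAIL) → (Recover, announce)  ← matches
try SIG_FAR: (Dock, SIG_FAR) → (Recover, motors_off)
try SIG_LOW: (Dock, SIG_LOW) → (Recover, motors_off)
try SIG_FULL: (Dock, SIG_FULL) → (Retreat, motors_off)
try SIG_NEAR: (Dock, SIG_NEAR) → (Recover, motors_on)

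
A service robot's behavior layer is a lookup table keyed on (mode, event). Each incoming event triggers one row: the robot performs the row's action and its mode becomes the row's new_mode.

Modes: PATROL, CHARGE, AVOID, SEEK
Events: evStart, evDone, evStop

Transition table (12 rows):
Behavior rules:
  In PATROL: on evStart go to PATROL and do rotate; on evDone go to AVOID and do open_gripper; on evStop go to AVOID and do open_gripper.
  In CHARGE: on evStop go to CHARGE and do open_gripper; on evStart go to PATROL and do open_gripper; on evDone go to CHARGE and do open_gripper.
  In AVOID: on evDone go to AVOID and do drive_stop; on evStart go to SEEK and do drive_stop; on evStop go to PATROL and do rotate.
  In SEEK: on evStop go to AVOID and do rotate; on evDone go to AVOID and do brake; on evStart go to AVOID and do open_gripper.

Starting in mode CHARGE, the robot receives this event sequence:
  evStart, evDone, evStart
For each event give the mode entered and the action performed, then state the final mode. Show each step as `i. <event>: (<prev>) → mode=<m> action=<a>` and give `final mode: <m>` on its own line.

1. evStart: (CHARGE) → mode=PATROL action=open_gripper
2. evDone: (PATROL) → mode=AVOID action=open_gripper
3. evStart: (AVOID) → mode=SEEK action=drive_stop

final mode: SEEK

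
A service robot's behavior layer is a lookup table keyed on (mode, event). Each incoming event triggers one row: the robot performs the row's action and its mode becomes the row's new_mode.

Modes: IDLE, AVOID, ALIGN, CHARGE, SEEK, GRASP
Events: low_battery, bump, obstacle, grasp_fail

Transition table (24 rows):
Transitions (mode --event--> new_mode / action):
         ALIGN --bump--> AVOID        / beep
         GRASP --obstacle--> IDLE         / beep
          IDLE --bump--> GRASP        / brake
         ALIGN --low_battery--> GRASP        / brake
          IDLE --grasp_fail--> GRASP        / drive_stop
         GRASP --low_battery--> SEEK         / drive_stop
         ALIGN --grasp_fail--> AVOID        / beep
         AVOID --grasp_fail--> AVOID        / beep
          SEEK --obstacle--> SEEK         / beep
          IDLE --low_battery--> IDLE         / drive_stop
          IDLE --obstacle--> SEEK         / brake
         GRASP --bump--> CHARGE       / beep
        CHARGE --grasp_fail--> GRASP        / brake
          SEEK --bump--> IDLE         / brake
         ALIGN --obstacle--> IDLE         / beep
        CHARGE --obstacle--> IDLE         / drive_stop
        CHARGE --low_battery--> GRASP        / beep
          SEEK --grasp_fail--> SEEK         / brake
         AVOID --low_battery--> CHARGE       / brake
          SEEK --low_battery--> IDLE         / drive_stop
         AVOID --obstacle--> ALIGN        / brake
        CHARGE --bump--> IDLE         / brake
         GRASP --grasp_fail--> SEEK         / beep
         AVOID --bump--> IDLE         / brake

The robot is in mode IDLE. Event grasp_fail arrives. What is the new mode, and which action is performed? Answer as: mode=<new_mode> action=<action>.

current mode = IDLE; filter table to that mode:
  (IDLE, bump) → (GRASP, brake)
  (IDLE, grasp_fail) → (GRASP, drive_stop)  ← event matches
  (IDLE, low_battery) → (IDLE, drive_stop)
  (IDLE, obstacle) → (SEEK, brake)
event = grasp_fail selects (GRASP, drive_stop)

mode=GRASP action=drive_stop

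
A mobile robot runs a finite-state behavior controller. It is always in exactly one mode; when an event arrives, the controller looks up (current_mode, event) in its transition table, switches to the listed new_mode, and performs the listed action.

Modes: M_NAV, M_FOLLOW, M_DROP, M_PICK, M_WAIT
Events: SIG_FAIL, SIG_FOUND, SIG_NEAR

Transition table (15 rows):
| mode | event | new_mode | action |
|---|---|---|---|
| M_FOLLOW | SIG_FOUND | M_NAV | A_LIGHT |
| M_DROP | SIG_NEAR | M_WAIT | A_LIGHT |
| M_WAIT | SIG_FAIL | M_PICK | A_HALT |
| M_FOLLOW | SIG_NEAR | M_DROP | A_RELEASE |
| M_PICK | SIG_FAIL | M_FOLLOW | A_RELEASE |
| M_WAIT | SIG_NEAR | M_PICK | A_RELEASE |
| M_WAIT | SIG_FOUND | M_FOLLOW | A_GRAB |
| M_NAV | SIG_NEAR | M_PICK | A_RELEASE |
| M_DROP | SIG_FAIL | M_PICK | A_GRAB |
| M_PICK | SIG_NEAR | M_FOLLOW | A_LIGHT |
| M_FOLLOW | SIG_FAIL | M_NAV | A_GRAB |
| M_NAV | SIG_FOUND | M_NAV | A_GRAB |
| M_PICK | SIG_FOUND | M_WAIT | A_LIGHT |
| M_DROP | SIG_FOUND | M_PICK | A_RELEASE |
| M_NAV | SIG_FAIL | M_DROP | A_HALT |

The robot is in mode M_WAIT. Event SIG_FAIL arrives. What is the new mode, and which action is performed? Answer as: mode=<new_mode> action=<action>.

current mode = M_WAIT; filter table to that mode:
  (M_WAIT, SIG_FAIL) → (M_PICK, A_HALT)  ← event matches
  (M_WAIT, SIG_NEAR) → (M_PICK, A_RELEASE)
  (M_WAIT, SIG_FOUND) → (M_FOLLOW, A_GRAB)
event = SIG_FAIL selects (M_PICK, A_HALT)

mode=M_PICK action=A_HALT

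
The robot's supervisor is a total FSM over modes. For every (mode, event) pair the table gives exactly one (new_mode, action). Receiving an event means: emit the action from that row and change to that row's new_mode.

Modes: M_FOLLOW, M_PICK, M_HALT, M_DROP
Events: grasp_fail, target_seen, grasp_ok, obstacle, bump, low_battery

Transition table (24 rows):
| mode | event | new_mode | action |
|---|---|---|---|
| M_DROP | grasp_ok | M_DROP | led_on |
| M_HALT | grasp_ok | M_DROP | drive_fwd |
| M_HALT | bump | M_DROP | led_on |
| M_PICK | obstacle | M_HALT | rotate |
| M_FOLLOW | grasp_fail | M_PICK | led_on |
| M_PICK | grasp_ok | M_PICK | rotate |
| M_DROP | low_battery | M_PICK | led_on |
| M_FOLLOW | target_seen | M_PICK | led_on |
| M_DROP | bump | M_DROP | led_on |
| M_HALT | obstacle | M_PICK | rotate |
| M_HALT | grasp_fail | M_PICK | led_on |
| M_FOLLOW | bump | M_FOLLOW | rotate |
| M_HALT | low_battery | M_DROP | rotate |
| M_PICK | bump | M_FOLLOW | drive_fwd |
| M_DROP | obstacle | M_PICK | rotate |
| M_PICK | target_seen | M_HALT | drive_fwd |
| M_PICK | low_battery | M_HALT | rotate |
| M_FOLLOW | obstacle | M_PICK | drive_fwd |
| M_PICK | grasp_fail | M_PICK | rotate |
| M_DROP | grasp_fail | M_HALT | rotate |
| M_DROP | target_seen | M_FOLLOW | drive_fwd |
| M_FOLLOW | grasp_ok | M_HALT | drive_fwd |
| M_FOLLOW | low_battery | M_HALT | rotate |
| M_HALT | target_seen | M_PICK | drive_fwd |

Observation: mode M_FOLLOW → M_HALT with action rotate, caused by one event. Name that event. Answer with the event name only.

low_battery

try grasp_fail: (M_FOLLOW, grasp_fail) → (M_PICK, led_on)
try target_seen: (M_FOLLOW, target_seen) → (M_PICK, led_on)
try grasp_ok: (M_FOLLOW, grasp_ok) → (M_HALT, drive_fwd)
try obstacle: (M_FOLLOW, obstacle) → (M_PICK, drive_fwd)
try bump: (M_FOLLOW, bump) → (M_FOLLOW, rotate)
try low_battery: (M_FOLLOW, low_battery) → (M_HALT, rotate)  ← matches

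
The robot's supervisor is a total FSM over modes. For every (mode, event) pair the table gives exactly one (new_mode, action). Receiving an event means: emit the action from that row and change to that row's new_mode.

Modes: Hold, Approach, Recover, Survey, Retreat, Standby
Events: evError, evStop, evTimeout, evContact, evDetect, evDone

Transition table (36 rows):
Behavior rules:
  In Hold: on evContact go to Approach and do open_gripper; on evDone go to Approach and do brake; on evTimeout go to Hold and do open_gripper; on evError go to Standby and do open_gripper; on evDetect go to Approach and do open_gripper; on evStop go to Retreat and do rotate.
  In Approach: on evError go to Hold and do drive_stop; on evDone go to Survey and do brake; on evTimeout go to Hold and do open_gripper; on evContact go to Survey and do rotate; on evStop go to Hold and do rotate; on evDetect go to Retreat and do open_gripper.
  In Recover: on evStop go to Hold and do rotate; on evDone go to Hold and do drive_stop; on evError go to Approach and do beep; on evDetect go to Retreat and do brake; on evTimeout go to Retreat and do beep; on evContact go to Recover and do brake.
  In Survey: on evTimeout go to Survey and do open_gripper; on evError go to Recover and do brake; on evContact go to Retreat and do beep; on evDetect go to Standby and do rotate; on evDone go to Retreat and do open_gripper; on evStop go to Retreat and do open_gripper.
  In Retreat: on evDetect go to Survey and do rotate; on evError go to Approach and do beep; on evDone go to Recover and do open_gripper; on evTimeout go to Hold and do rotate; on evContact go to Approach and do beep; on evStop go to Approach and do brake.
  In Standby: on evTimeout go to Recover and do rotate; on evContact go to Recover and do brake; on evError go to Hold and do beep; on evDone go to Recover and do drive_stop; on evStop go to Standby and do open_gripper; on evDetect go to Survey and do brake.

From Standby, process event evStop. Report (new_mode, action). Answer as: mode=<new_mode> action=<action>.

mode=Standby action=open_gripper

current mode = Standby; filter table to that mode:
  (Standby, evTimeout) → (Recover, rotate)
  (Standby, evContact) → (Recover, brake)
  (Standby, evError) → (Hold, beep)
  (Standby, evDone) → (Recover, drive_stop)
  (Standby, evStop) → (Standby, open_gripper)  ← event matches
  (Standby, evDetect) → (Survey, brake)
event = evStop selects (Standby, open_gripper)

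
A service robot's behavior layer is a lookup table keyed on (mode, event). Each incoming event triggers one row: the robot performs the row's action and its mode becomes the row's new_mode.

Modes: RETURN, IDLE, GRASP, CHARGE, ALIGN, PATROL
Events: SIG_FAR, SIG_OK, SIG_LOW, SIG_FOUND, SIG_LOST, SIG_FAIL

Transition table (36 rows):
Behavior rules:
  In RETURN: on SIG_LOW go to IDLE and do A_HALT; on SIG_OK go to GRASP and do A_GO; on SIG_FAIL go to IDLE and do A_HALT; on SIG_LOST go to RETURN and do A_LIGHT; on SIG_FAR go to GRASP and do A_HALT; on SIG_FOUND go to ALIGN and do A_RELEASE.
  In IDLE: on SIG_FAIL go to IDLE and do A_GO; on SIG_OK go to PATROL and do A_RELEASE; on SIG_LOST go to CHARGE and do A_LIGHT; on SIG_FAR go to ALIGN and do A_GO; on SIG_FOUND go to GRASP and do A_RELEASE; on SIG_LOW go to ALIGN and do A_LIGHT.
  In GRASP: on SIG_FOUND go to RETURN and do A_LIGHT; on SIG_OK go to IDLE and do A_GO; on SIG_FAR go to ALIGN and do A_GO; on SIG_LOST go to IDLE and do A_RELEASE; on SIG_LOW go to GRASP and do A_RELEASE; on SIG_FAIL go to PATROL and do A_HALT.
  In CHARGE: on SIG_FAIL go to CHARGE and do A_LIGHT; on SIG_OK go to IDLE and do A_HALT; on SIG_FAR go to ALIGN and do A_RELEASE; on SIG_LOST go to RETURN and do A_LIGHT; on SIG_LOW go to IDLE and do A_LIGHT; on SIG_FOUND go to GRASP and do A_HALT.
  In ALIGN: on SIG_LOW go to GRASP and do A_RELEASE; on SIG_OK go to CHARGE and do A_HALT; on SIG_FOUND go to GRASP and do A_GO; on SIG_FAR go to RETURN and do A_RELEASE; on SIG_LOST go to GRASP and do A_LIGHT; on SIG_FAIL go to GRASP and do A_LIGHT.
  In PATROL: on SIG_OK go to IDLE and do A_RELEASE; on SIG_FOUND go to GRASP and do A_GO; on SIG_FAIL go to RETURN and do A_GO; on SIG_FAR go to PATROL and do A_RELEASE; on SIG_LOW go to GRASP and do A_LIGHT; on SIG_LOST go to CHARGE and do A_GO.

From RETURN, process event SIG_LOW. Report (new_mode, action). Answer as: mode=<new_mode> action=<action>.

current mode = RETURN; filter table to that mode:
  (RETURN, SIG_LOW) → (IDLE, A_HALT)  ← event matches
  (RETURN, SIG_OK) → (GRASP, A_GO)
  (RETURN, SIG_FAIL) → (IDLE, A_HALT)
  (RETURN, SIG_LOST) → (RETURN, A_LIGHT)
  (RETURN, SIG_FAR) → (GRASP, A_HALT)
  (RETURN, SIG_FOUND) → (ALIGN, A_RELEASE)
event = SIG_LOW selects (IDLE, A_HALT)

mode=IDLE action=A_HALT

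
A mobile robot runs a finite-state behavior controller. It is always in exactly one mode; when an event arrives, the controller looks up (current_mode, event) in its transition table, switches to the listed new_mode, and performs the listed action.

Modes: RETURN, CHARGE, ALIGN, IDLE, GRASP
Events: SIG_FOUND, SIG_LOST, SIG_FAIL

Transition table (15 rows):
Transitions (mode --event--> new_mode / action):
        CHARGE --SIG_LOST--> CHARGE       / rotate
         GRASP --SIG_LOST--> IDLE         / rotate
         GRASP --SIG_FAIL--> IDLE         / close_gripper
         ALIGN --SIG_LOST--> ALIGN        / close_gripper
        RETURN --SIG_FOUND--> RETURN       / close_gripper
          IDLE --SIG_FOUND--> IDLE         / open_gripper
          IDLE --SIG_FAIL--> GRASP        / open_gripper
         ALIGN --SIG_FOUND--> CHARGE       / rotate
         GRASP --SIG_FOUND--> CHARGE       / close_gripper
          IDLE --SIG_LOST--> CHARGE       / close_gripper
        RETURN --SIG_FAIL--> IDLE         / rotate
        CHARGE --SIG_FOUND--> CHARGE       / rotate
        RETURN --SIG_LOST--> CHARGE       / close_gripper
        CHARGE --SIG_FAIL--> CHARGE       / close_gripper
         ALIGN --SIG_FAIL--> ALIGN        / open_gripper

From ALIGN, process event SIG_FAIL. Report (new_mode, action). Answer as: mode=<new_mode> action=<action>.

mode=ALIGN action=open_gripper

current mode = ALIGN; filter table to that mode:
  (ALIGN, SIG_LOST) → (ALIGN, close_gripper)
  (ALIGN, SIG_FOUND) → (CHARGE, rotate)
  (ALIGN, SIG_FAIL) → (ALIGN, open_gripper)  ← event matches
event = SIG_FAIL selects (ALIGN, open_gripper)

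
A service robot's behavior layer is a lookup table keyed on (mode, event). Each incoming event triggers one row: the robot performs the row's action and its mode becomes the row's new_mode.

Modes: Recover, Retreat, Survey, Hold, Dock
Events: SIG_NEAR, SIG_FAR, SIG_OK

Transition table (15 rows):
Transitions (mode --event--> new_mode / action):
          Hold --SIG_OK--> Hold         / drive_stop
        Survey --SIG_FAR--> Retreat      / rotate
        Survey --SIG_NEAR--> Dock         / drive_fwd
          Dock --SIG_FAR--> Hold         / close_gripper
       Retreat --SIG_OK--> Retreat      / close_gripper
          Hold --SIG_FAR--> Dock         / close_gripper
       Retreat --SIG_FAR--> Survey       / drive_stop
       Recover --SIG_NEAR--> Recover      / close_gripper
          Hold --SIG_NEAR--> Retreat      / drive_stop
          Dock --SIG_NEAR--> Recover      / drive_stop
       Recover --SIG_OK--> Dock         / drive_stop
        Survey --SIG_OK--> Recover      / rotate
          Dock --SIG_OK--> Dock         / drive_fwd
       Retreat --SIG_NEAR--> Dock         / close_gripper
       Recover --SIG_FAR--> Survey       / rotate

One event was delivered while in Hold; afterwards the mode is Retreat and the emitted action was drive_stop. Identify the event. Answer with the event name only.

SIG_NEAR

try SIG_NEAR: (Hold, SIG_NEAR) → (Retreat, drive_stop)  ← matches
try SIG_FAR: (Hold, SIG_FAR) → (Dock, close_gripper)
try SIG_OK: (Hold, SIG_OK) → (Hold, drive_stop)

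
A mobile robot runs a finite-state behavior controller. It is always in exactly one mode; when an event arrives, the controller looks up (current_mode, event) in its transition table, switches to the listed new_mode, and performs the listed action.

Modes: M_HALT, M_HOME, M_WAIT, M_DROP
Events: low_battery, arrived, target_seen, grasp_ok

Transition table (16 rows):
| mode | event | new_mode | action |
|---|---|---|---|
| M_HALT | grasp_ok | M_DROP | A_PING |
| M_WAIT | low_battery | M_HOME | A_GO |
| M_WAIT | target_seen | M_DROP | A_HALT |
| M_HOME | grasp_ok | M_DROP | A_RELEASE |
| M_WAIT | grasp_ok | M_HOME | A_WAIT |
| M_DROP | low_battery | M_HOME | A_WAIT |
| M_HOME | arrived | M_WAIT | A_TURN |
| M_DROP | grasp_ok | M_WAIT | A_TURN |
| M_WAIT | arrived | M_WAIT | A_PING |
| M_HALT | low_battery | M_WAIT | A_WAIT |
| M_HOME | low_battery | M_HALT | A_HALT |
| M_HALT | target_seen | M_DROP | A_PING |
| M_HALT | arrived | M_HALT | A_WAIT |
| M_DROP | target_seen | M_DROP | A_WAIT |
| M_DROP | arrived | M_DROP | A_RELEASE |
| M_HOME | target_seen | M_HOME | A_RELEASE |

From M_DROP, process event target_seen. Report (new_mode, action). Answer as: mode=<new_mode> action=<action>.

current mode = M_DROP; filter table to that mode:
  (M_DROP, low_battery) → (M_HOME, A_WAIT)
  (M_DROP, grasp_ok) → (M_WAIT, A_TURN)
  (M_DROP, target_seen) → (M_DROP, A_WAIT)  ← event matches
  (M_DROP, arrived) → (M_DROP, A_RELEASE)
event = target_seen selects (M_DROP, A_WAIT)

mode=M_DROP action=A_WAIT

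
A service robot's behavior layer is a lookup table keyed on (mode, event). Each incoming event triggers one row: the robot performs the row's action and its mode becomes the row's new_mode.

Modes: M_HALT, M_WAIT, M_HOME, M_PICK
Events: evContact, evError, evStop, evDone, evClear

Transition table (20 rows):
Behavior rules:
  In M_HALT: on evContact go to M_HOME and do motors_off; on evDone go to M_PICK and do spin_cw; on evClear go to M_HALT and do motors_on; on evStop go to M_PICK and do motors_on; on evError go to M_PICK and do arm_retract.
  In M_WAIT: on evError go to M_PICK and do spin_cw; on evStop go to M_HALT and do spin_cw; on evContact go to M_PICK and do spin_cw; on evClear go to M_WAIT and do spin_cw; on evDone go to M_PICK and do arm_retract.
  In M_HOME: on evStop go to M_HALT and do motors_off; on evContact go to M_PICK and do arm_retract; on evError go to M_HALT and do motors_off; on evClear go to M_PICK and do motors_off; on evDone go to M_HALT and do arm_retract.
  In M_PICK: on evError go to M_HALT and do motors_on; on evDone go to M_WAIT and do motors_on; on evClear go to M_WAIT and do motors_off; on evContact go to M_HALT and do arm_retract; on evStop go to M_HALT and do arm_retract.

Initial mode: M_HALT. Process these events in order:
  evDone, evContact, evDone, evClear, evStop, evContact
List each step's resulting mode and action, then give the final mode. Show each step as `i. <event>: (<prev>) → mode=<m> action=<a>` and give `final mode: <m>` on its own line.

final mode: M_HOME

1. evDone: (M_HALT) → mode=M_PICK action=spin_cw
2. evContact: (M_PICK) → mode=M_HALT action=arm_retract
3. evDone: (M_HALT) → mode=M_PICK action=spin_cw
4. evClear: (M_PICK) → mode=M_WAIT action=motors_off
5. evStop: (M_WAIT) → mode=M_HALT action=spin_cw
6. evContact: (M_HALT) → mode=M_HOME action=motors_off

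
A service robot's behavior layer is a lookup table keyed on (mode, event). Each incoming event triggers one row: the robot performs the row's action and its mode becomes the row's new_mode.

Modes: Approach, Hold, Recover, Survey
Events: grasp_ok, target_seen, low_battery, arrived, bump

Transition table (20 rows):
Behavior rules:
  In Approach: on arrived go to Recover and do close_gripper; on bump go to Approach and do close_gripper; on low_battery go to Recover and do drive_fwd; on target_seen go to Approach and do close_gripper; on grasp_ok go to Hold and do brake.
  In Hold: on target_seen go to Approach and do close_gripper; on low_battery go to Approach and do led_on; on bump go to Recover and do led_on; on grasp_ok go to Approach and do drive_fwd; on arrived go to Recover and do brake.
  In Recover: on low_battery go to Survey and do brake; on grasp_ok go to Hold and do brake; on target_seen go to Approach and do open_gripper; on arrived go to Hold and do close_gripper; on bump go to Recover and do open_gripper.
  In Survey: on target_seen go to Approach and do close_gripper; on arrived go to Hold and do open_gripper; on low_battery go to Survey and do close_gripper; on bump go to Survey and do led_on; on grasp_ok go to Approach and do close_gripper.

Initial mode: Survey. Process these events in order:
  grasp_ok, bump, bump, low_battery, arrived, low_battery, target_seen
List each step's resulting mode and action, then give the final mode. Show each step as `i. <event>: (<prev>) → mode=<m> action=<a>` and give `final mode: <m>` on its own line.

final mode: Approach

1. grasp_ok: (Survey) → mode=Approach action=close_gripper
2. bump: (Approach) → mode=Approach action=close_gripper
3. bump: (Approach) → mode=Approach action=close_gripper
4. low_battery: (Approach) → mode=Recover action=drive_fwd
5. arrived: (Recover) → mode=Hold action=close_gripper
6. low_battery: (Hold) → mode=Approach action=led_on
7. target_seen: (Approach) → mode=Approach action=close_gripper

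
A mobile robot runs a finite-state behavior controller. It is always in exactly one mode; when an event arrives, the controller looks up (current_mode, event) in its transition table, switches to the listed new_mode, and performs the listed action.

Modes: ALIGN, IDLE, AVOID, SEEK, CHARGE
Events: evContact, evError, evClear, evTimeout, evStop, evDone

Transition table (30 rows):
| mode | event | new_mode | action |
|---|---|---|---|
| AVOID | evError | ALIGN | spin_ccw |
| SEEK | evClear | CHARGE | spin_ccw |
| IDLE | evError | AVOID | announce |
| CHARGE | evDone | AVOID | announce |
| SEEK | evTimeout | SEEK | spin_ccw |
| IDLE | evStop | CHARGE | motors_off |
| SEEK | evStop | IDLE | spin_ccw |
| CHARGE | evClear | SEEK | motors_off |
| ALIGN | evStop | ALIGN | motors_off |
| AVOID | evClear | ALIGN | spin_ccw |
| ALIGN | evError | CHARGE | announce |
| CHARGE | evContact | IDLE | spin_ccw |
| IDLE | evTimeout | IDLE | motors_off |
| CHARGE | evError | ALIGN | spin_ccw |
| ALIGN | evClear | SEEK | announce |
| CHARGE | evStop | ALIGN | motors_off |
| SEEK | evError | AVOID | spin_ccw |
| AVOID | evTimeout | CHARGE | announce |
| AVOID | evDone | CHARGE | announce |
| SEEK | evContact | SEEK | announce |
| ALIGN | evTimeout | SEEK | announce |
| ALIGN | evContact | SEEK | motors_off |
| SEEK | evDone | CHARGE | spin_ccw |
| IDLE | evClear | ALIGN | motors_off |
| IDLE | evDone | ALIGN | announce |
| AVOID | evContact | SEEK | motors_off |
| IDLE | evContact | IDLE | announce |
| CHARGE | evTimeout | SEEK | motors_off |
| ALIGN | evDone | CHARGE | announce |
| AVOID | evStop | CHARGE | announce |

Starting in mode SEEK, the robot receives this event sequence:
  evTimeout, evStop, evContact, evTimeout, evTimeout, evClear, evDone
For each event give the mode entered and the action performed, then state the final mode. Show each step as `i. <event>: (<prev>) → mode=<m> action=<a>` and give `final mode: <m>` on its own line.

final mode: CHARGE

1. evTimeout: (SEEK) → mode=SEEK action=spin_ccw
2. evStop: (SEEK) → mode=IDLE action=spin_ccw
3. evContact: (IDLE) → mode=IDLE action=announce
4. evTimeout: (IDLE) → mode=IDLE action=motors_off
5. evTimeout: (IDLE) → mode=IDLE action=motors_off
6. evClear: (IDLE) → mode=ALIGN action=motors_off
7. evDone: (ALIGN) → mode=CHARGE action=announce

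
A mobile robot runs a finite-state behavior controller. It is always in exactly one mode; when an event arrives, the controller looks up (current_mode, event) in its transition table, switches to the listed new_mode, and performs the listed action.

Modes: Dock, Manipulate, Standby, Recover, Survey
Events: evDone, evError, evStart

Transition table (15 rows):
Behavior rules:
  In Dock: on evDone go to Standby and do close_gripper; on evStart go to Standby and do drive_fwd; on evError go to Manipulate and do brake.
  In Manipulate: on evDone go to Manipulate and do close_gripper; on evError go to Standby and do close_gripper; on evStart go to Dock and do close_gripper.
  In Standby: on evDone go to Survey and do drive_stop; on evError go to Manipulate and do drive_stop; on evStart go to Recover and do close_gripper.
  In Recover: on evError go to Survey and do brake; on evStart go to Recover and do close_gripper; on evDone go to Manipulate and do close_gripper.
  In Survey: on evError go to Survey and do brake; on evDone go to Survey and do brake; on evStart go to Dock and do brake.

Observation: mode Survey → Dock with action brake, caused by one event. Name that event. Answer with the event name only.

try evDone: (Survey, evDone) → (Survey, brake)
try evError: (Survey, evError) → (Survey, brake)
try evStart: (Survey, evStart) → (Dock, brake)  ← matches

evStart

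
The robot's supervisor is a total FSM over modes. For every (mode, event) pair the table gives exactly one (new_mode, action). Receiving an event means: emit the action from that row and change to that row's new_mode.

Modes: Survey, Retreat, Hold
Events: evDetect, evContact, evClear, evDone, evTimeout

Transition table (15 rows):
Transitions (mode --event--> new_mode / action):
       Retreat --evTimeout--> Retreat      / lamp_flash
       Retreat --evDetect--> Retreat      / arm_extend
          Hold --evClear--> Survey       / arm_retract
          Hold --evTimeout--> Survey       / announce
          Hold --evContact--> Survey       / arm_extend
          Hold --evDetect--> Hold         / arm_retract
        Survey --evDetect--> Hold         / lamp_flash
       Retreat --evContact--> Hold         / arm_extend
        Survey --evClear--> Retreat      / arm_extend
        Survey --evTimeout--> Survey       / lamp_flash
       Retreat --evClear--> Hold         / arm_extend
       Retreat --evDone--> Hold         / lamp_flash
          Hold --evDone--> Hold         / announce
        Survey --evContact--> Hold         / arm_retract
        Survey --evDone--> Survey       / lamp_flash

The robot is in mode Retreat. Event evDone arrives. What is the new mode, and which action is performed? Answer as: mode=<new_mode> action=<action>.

current mode = Retreat; filter table to that mode:
  (Retreat, evTimeout) → (Retreat, lamp_flash)
  (Retreat, evDetect) → (Retreat, arm_extend)
  (Retreat, evContact) → (Hold, arm_extend)
  (Retreat, evClear) → (Hold, arm_extend)
  (Retreat, evDone) → (Hold, lamp_flash)  ← event matches
event = evDone selects (Hold, lamp_flash)

mode=Hold action=lamp_flash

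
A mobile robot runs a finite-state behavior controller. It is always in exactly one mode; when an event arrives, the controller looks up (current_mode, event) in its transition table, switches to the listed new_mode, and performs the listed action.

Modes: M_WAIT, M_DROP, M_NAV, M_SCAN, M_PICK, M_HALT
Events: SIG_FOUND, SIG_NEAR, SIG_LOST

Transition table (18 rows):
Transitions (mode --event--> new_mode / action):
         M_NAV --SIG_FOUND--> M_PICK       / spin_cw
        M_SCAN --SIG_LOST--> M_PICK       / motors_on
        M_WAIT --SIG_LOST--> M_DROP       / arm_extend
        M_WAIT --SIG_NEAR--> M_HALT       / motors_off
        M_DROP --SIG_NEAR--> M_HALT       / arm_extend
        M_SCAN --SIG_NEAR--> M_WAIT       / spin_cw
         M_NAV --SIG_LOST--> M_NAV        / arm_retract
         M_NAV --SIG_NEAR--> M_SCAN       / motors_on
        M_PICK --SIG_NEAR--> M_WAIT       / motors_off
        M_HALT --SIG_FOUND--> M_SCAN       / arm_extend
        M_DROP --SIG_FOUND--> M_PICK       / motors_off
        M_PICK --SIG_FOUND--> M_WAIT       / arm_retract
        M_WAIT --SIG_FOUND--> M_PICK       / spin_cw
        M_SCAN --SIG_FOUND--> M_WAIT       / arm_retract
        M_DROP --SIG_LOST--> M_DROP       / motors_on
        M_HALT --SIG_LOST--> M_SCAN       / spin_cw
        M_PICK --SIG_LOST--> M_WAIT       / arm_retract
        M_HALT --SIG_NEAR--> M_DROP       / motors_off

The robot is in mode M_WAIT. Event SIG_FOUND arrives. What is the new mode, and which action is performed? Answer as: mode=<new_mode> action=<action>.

current mode = M_WAIT; filter table to that mode:
  (M_WAIT, SIG_LOST) → (M_DROP, arm_extend)
  (M_WAIT, SIG_NEAR) → (M_HALT, motors_off)
  (M_WAIT, SIG_FOUND) → (M_PICK, spin_cw)  ← event matches
event = SIG_FOUND selects (M_PICK, spin_cw)

mode=M_PICK action=spin_cw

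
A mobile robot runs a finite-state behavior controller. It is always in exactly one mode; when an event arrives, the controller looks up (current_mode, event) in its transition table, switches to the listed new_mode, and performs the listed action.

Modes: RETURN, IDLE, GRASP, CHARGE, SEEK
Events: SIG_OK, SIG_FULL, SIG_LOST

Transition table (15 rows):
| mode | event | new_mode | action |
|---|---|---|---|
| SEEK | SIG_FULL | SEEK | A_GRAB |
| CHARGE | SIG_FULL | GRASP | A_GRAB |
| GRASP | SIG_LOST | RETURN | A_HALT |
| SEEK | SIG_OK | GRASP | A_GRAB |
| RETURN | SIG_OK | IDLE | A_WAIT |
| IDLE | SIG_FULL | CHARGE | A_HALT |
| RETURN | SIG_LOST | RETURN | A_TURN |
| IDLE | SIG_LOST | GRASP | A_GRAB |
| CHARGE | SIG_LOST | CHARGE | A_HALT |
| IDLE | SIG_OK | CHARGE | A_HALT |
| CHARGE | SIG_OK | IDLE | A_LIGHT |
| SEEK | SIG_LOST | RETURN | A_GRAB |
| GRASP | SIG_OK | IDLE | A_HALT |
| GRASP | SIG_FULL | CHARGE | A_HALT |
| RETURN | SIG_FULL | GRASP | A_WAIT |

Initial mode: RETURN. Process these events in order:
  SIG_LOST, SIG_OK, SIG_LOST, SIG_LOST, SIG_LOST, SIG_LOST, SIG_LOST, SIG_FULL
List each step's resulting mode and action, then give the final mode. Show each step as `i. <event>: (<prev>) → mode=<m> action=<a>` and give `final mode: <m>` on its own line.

1. SIG_LOST: (RETURN) → mode=RETURN action=A_TURN
2. SIG_OK: (RETURN) → mode=IDLE action=A_WAIT
3. SIG_LOST: (IDLE) → mode=GRASP action=A_GRAB
4. SIG_LOST: (GRASP) → mode=RETURN action=A_HALT
5. SIG_LOST: (RETURN) → mode=RETURN action=A_TURN
6. SIG_LOST: (RETURN) → mode=RETURN action=A_TURN
7. SIG_LOST: (RETURN) → mode=RETURN action=A_TURN
8. SIG_FULL: (RETURN) → mode=GRASP action=A_WAIT

final mode: GRASP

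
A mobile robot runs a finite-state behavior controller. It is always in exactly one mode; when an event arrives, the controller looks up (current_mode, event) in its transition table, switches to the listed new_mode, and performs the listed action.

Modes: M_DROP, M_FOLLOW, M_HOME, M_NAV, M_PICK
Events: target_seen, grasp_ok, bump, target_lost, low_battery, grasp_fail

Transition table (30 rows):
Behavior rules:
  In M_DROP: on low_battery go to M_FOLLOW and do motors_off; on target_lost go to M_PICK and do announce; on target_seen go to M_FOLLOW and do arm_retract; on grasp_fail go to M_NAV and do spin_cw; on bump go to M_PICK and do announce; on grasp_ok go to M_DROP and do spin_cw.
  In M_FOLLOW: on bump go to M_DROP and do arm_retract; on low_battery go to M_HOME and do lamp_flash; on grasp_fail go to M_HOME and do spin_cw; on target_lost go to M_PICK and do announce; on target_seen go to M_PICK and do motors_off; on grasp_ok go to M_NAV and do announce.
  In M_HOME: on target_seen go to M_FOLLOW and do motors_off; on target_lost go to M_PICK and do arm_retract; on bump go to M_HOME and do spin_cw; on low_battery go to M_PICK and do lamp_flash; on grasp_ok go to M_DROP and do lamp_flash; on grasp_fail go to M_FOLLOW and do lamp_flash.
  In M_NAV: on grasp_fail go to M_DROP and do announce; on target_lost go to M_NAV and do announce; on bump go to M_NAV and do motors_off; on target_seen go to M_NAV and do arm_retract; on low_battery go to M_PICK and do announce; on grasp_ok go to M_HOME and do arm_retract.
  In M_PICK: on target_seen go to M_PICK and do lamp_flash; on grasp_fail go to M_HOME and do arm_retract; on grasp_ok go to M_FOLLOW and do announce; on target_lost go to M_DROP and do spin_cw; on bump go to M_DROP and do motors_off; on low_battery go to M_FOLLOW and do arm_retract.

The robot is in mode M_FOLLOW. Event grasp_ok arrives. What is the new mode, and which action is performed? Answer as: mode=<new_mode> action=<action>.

current mode = M_FOLLOW; filter table to that mode:
  (M_FOLLOW, bump) → (M_DROP, arm_retract)
  (M_FOLLOW, low_battery) → (M_HOME, lamp_flash)
  (M_FOLLOW, grasp_fail) → (M_HOME, spin_cw)
  (M_FOLLOW, target_lost) → (M_PICK, announce)
  (M_FOLLOW, target_seen) → (M_PICK, motors_off)
  (M_FOLLOW, grasp_ok) → (M_NAV, announce)  ← event matches
event = grasp_ok selects (M_NAV, announce)

mode=M_NAV action=announce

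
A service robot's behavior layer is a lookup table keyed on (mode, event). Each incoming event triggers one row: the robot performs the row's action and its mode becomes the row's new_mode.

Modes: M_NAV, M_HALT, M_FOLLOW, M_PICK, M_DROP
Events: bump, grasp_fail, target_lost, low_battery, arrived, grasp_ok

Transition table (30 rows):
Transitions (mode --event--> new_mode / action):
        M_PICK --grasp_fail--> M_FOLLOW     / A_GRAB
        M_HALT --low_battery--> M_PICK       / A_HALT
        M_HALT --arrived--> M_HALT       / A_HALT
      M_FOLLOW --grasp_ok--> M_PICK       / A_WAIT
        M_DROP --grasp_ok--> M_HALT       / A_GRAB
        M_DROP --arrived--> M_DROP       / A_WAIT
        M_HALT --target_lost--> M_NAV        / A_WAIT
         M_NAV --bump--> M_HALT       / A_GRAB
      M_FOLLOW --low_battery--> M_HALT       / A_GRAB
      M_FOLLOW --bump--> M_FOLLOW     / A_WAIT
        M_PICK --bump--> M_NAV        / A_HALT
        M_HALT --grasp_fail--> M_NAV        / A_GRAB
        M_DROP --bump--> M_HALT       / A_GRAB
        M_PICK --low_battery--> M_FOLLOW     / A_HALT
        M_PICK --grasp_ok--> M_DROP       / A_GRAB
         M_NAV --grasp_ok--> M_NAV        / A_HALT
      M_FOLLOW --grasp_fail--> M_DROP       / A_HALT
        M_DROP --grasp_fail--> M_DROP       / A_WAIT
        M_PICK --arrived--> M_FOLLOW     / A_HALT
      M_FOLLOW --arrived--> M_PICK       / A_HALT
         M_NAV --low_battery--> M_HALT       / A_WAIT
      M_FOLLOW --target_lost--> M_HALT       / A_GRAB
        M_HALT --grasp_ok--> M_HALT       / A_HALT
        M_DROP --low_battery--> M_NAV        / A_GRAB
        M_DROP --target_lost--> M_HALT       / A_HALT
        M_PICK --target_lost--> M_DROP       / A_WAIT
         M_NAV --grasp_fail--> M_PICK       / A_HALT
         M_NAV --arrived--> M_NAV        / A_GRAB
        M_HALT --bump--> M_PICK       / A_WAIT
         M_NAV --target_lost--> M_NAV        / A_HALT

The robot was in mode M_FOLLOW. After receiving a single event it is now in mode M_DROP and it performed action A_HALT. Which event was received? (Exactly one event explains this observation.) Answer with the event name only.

try bump: (M_FOLLOW, bump) → (M_FOLLOW, A_WAIT)
try grasp_fail: (M_FOLLOW, grasp_fail) → (M_DROP, A_HALT)  ← matches
try target_lost: (M_FOLLOW, target_lost) → (M_HALT, A_GRAB)
try low_battery: (M_FOLLOW, low_battery) → (M_HALT, A_GRAB)
try arrived: (M_FOLLOW, arrived) → (M_PICK, A_HALT)
try grasp_ok: (M_FOLLOW, grasp_ok) → (M_PICK, A_WAIT)

grasp_fail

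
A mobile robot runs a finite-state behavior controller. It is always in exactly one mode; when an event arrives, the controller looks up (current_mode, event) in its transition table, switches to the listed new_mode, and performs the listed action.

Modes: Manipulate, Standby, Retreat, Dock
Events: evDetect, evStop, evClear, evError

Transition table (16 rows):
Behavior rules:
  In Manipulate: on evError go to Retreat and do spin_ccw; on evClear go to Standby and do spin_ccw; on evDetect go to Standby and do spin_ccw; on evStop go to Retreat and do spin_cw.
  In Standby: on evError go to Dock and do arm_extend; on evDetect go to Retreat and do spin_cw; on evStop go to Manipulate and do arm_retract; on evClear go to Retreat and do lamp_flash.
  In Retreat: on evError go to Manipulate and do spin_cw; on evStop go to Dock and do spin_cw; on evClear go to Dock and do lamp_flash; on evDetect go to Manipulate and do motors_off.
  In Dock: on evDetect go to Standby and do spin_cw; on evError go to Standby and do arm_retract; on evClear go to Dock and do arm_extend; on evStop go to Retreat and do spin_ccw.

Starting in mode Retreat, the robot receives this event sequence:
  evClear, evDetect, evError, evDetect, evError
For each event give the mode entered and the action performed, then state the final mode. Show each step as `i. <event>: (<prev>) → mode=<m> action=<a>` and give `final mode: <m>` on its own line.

final mode: Dock

1. evClear: (Retreat) → mode=Dock action=lamp_flash
2. evDetect: (Dock) → mode=Standby action=spin_cw
3. evError: (Standby) → mode=Dock action=arm_extend
4. evDetect: (Dock) → mode=Standby action=spin_cw
5. evError: (Standby) → mode=Dock action=arm_extend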